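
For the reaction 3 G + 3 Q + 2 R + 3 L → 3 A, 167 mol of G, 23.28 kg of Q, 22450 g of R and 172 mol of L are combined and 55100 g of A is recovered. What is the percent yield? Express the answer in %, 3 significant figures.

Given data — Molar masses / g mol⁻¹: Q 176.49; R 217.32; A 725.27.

n(G) = 167.0 mol
n(Q) = 23.28×1000 / 176.49 = 131.9 mol
n(R) = 22450 / 217.32 = 103.3 mol
n(L) = 172.0 mol
n/ν for G = 167.0/3 = 55.67
n/ν for Q = 131.9/3 = 43.97
n/ν for R = 103.3/2 = 51.65
n/ν for L = 172.0/3 = 57.33
Smallest n/ν is Q → limiting reagent.
theoretical n(A) = (3/3) × 131.9 = 131.9 mol → 95660 g
% yield = 55100 / 95660 × 100 = 57.60 %

57.6 %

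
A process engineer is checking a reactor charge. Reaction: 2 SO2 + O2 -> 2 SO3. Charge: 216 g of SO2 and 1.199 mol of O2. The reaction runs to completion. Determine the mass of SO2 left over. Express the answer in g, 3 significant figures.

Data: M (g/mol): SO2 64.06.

n(SO2) = 216.0 / 64.06 = 3.372 mol
n(O2) = 1.199 mol
n/ν → SO2: 1.686, O2: 1.199; O2 is limiting.
SO2 consumed = (2/1) × 1.199 = 2.398 mol
SO2 remaining = 3.372 − 2.398 = 0.9740 mol
mass = 0.9740 × 64.06 = 62.39 g

62.4 g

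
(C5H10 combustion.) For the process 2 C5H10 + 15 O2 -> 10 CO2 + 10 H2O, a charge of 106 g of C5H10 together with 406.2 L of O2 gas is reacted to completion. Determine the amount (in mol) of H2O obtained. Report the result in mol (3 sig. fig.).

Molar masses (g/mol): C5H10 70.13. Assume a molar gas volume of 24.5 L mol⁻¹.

7.56 mol

n(C5H10) = 106.0 / 70.13 = 1.511 mol
n(O2) = 406.2 / 24.5 = 16.58 mol
n/ν for C5H10 = 1.511/2 = 0.7555
n/ν for O2 = 16.58/15 = 1.105
Smallest n/ν is C5H10 → limiting reagent.
n(H2O) = (10/2) × 1.511 = 7.555 mol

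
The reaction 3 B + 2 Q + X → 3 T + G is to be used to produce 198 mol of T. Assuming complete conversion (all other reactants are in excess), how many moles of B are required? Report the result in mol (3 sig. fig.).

198 mol

n(T) = 198.0 mol
n(B) = (3/3) × 198.0 = 198.0 mol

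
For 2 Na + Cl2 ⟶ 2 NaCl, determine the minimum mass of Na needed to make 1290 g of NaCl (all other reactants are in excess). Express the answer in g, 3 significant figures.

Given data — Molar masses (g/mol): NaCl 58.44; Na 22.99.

n(NaCl) = 1290 / 58.44 = 22.07 mol
n(Na) = (2/2) × 22.07 = 22.07 mol
mass = 22.07 × 22.99 = 507.4 g

507 g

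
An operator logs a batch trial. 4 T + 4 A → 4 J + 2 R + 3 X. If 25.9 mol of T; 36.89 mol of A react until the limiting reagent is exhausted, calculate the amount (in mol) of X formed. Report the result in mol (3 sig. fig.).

n(T) = 25.90 mol
n(A) = 36.89 mol
n/ν for T = 25.90/4 = 6.475
n/ν for A = 36.89/4 = 9.223
Smallest n/ν is T → limiting reagent.
n(X) = (3/4) × 25.90 = 19.43 mol

19.4 mol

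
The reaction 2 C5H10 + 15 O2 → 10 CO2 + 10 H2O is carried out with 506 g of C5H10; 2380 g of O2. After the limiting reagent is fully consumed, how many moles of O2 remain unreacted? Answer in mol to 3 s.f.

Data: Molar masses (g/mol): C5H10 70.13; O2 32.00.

20.3 mol

n(C5H10) = 506.0 / 70.13 = 7.215 mol
n(O2) = 2380 / 32.00 = 74.38 mol
n/ν for C5H10 = 7.215/2 = 3.608
n/ν for O2 = 74.38/15 = 4.959
Smallest n/ν is C5H10 → limiting reagent.
O2 consumed = (15/2) × 7.215 = 54.11 mol
O2 remaining = 74.38 − 54.11 = 20.27 mol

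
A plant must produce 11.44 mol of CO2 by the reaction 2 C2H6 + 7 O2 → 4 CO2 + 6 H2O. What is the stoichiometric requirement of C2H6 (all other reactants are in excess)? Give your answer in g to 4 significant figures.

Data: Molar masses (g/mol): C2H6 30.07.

n(CO2) = 11.44 mol
n(C2H6) = (2/4) × 11.44 = 5.720 mol
mass = 5.720 × 30.07 = 172.0 g

172.0 g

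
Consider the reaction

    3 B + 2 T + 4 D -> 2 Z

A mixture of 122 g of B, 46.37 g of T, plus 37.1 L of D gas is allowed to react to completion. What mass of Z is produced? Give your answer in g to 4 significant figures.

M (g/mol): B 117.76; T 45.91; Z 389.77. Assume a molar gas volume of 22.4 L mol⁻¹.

269.2 g

n(B) = 122.0 / 117.76 = 1.036 mol
n(T) = 46.37 / 45.91 = 1.010 mol
n(D) = 37.10 / 22.4 = 1.656 mol
n/ν for B = 1.036/3 = 0.3453
n/ν for T = 1.010/2 = 0.5050
n/ν for D = 1.656/4 = 0.4140
Smallest n/ν is B → limiting reagent.
n(Z) = (2/3) × 1.036 = 0.6907 mol
mass = 0.6907 × 389.77 = 269.2 g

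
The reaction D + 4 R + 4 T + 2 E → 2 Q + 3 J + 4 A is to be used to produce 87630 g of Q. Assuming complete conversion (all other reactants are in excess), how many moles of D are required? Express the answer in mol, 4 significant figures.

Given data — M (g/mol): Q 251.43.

174.3 mol

n(Q) = 87630 / 251.43 = 348.5 mol
n(D) = (1/2) × 348.5 = 174.3 mol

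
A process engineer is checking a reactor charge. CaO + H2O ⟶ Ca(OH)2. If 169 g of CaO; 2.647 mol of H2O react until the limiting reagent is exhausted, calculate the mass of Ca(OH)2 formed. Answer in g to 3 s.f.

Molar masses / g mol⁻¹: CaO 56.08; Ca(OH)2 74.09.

n(CaO) = 169.0 / 56.08 = 3.014 mol
n(H2O) = 2.647 mol
n/ν → CaO: 3.014, H2O: 2.647; H2O is limiting.
n(Ca(OH)2) = (1/1) × 2.647 = 2.647 mol
mass = 2.647 × 74.09 = 196.1 g

196 g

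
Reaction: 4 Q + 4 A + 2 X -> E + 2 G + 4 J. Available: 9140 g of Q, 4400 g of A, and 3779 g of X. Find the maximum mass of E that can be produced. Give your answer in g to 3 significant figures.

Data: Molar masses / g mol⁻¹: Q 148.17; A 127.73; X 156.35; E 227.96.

1960 g

n(Q) = 9140 / 148.17 = 61.69 mol
n(A) = 4400 / 127.73 = 34.45 mol
n(X) = 3779 / 156.35 = 24.17 mol
n/ν for Q = 61.69/4 = 15.42
n/ν for A = 34.45/4 = 8.613
n/ν for X = 24.17/2 = 12.09
Smallest n/ν is A → limiting reagent.
n(E) = (1/4) × 34.45 = 8.613 mol
mass = 8.613 × 227.96 = 1963 g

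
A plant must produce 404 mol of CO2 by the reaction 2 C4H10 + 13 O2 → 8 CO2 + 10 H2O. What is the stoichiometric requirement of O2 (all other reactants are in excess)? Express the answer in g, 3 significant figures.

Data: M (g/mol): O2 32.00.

n(CO2) = 404.0 mol
n(O2) = (13/8) × 404.0 = 656.5 mol
mass = 656.5 × 32.00 = 21010 g

21000 g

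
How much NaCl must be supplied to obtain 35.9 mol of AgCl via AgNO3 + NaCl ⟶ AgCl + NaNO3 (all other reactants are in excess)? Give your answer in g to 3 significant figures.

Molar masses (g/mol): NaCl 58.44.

n(AgCl) = 35.90 mol
n(NaCl) = (1/1) × 35.90 = 35.90 mol
mass = 35.90 × 58.44 = 2098 g

2100 g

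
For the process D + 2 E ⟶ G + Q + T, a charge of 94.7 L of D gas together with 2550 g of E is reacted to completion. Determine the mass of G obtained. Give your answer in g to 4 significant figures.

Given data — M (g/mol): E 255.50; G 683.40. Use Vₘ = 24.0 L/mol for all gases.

n(D) = 94.70 / 24.0 = 3.946 mol
n(E) = 2550 / 255.50 = 9.980 mol
n/ν → D: 3.946, E: 4.990; D is limiting.
n(G) = (1/1) × 3.946 = 3.946 mol
mass = 3.946 × 683.40 = 2697 g

2697 g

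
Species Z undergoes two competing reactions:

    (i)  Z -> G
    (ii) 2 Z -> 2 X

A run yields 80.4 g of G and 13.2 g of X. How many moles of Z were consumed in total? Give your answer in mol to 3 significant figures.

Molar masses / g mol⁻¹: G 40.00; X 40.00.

n(G) = 80.4 / 40.00 = 2.010 mol
n(X) = 13.2 / 40.00 = 0.3300 mol
n(Z) via (i) = (1/1)×2.010 = 2.010 mol
n(Z) via (ii) = (2/2)×0.3300 = 0.3300 mol
total n(Z) = 2.010 + 0.3300 = 2.340 mol

2.34 mol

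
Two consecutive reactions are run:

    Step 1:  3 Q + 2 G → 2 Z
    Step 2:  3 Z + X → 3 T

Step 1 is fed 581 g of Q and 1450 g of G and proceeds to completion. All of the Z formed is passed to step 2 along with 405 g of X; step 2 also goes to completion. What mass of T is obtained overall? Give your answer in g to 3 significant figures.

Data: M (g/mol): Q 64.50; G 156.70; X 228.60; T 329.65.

Step 1:
n(Q) = 581.0 / 64.50 = 9.008 mol
n(G) = 1450 / 156.70 = 9.253 mol
n/ν for Q = 9.008/3 = 3.003
n/ν for G = 9.253/2 = 4.627
Smallest n/ν is Q → limiting reagent.
n(Z) produced = (2/3) × 9.008 = 6.005 mol
Step 2:
n(Z) available = 6.005 mol
n(X) = 405.0 / 228.60 = 1.772 mol
n/ν for Z = 6.005/3 = 2.002
n/ν for X = 1.772/1 = 1.772
Smallest n/ν is X → limiting reagent.
n(T) = (3/1) × 1.772 = 5.316 mol
mass = 5.316 × 329.65 = 1752 g

1750 g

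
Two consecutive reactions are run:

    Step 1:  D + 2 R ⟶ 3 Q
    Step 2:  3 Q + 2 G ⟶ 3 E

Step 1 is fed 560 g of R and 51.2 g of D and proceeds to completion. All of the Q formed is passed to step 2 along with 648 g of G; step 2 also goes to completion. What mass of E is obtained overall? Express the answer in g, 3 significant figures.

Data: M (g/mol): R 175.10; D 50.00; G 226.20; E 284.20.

873 g

Step 1:
n(R) = 560.0 / 175.10 = 3.198 mol
n(D) = 51.20 / 50.00 = 1.024 mol
n/ν → R: 1.599, D: 1.024; D is limiting.
n(Q) produced = (3/1) × 1.024 = 3.072 mol
Step 2:
n(Q) available = 3.072 mol
n(G) = 648.0 / 226.20 = 2.865 mol
n/ν → Q: 1.024, G: 1.433; Q is limiting.
n(E) = (3/3) × 3.072 = 3.072 mol
mass = 3.072 × 284.20 = 873.1 g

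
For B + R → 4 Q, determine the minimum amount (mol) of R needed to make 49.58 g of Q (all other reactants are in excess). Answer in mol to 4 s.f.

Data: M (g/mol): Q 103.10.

n(Q) = 49.58 / 103.10 = 0.4809 mol
n(R) = (1/4) × 0.4809 = 0.1202 mol

0.1202 mol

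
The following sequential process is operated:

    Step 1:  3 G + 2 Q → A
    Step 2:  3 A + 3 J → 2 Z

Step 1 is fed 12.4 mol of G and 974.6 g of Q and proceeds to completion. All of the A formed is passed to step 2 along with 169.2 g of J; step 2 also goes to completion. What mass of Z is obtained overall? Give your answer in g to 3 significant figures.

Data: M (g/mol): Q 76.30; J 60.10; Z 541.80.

1020 g

Step 1:
n(G) = 12.40 mol
n(Q) = 974.6 / 76.30 = 12.77 mol
n/ν for G = 12.40/3 = 4.133
n/ν for Q = 12.77/2 = 6.385
Smallest n/ν is G → limiting reagent.
n(A) produced = (1/3) × 12.40 = 4.133 mol
Step 2:
n(A) available = 4.133 mol
n(J) = 169.2 / 60.10 = 2.815 mol
n/ν for A = 4.133/3 = 1.378
n/ν for J = 2.815/3 = 0.9383
Smallest n/ν is J → limiting reagent.
n(Z) = (2/3) × 2.815 = 1.877 mol
mass = 1.877 × 541.80 = 1017 g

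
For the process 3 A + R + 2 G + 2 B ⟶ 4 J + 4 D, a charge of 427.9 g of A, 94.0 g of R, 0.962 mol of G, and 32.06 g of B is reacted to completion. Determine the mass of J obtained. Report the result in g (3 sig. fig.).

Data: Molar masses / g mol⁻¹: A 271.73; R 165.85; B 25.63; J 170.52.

n(A) = 427.9 / 271.73 = 1.575 mol
n(R) = 94.00 / 165.85 = 0.5668 mol
n(G) = 0.9620 mol
n(B) = 32.06 / 25.63 = 1.251 mol
n/ν for A = 1.575/3 = 0.5250
n/ν for R = 0.5668/1 = 0.5668
n/ν for G = 0.9620/2 = 0.4810
n/ν for B = 1.251/2 = 0.6255
Smallest n/ν is G → limiting reagent.
n(J) = (4/2) × 0.9620 = 1.924 mol
mass = 1.924 × 170.52 = 328.1 g

328 g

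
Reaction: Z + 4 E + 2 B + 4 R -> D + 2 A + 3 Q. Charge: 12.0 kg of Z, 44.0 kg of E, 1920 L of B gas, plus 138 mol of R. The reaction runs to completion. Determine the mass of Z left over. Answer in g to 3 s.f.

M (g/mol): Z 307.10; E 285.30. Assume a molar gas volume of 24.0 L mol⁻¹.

1410 g

n(Z) = 12.00×1000 / 307.10 = 39.08 mol
n(E) = 44.00×1000 / 285.30 = 154.2 mol
n(B) = 1920 / 24.0 = 80.00 mol
n(R) = 138.0 mol
n/ν for Z = 39.08/1 = 39.08
n/ν for E = 154.2/4 = 38.55
n/ν for B = 80.00/2 = 40.00
n/ν for R = 138.0/4 = 34.50
Smallest n/ν is R → limiting reagent.
Z consumed = (1/4) × 138.0 = 34.50 mol
Z remaining = 39.08 − 34.50 = 4.580 mol
mass = 4.580 × 307.10 = 1407 g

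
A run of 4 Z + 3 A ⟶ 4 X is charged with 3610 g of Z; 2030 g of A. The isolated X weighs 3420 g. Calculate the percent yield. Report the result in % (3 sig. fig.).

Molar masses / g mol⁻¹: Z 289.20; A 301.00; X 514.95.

73.9 %

n(Z) = 3610 / 289.20 = 12.48 mol
n(A) = 2030 / 301.00 = 6.744 mol
n/ν for Z = 12.48/4 = 3.120
n/ν for A = 6.744/3 = 2.248
Smallest n/ν is A → limiting reagent.
theoretical n(X) = (4/3) × 6.744 = 8.992 mol → 4630 g
% yield = 3420 / 4630 × 100 = 73.87 %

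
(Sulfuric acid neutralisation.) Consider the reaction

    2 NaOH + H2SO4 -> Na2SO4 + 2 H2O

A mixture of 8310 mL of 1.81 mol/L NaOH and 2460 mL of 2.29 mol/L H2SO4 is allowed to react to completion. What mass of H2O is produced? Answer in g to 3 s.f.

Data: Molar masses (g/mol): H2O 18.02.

n(NaOH) = 1.81 × 8310/1000 = 15.04 mol
n(H2SO4) = 2.29 × 2460/1000 = 5.633 mol
n/ν for NaOH = 15.04/2 = 7.520
n/ν for H2SO4 = 5.633/1 = 5.633
Smallest n/ν is H2SO4 → limiting reagent.
n(H2O) = (2/1) × 5.633 = 11.27 mol
mass = 11.27 × 18.02 = 203.1 g

203 g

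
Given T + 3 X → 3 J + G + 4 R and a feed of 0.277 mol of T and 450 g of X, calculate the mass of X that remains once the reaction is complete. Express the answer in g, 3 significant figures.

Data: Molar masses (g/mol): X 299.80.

201 g

n(T) = 0.2770 mol
n(X) = 450.0 / 299.80 = 1.501 mol
n/ν → T: 0.2770, X: 0.5003; T is limiting.
X consumed = (3/1) × 0.2770 = 0.8310 mol
X remaining = 1.501 − 0.8310 = 0.6700 mol
mass = 0.6700 × 299.80 = 200.9 g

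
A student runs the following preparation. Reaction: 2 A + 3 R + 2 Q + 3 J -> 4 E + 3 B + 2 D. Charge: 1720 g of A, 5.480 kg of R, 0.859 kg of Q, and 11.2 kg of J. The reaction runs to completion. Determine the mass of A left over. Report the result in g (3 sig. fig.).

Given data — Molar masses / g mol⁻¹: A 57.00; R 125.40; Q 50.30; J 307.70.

747 g

n(A) = 1720 / 57.00 = 30.18 mol
n(R) = 5.480×1000 / 125.40 = 43.70 mol
n(Q) = 0.8590×1000 / 50.30 = 17.08 mol
n(J) = 11.20×1000 / 307.70 = 36.40 mol
n/ν for A = 30.18/2 = 15.09
n/ν for R = 43.70/3 = 14.57
n/ν for Q = 17.08/2 = 8.540
n/ν for J = 36.40/3 = 12.13
Smallest n/ν is Q → limiting reagent.
A consumed = (2/2) × 17.08 = 17.08 mol
A remaining = 30.18 − 17.08 = 13.10 mol
mass = 13.10 × 57.00 = 746.7 g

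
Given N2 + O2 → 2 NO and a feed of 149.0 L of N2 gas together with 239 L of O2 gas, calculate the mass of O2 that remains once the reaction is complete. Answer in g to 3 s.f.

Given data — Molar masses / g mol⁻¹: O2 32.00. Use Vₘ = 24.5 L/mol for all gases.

118 g

n(N2) = 149.0 / 24.5 = 6.082 mol
n(O2) = 239.0 / 24.5 = 9.755 mol
n/ν for N2 = 6.082/1 = 6.082
n/ν for O2 = 9.755/1 = 9.755
Smallest n/ν is N2 → limiting reagent.
O2 consumed = (1/1) × 6.082 = 6.082 mol
O2 remaining = 9.755 − 6.082 = 3.673 mol
mass = 3.673 × 32.00 = 117.5 g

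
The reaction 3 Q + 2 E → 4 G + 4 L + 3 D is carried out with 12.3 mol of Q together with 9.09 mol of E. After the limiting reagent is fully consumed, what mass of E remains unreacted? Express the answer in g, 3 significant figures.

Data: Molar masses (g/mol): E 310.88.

277 g

n(Q) = 12.30 mol
n(E) = 9.090 mol
n/ν for Q = 12.30/3 = 4.100
n/ν for E = 9.090/2 = 4.545
Smallest n/ν is Q → limiting reagent.
E consumed = (2/3) × 12.30 = 8.200 mol
E remaining = 9.090 − 8.200 = 0.8900 mol
mass = 0.8900 × 310.88 = 276.7 g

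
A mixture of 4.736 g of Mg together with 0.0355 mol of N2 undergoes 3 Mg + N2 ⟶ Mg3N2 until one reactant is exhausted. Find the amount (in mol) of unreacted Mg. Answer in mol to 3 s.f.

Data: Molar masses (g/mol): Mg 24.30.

0.0884 mol

n(Mg) = 4.736 / 24.30 = 0.1949 mol
n(N2) = 0.03550 mol
n/ν for Mg = 0.1949/3 = 0.06497
n/ν for N2 = 0.03550/1 = 0.03550
Smallest n/ν is N2 → limiting reagent.
Mg consumed = (3/1) × 0.03550 = 0.1065 mol
Mg remaining = 0.1949 − 0.1065 = 0.08840 mol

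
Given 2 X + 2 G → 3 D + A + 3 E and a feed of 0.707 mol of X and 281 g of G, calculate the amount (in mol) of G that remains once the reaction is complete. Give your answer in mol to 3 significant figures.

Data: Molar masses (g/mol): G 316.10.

n(X) = 0.7070 mol
n(G) = 281.0 / 316.10 = 0.8890 mol
n/ν → X: 0.3535, G: 0.4445; X is limiting.
G consumed = (2/2) × 0.7070 = 0.7070 mol
G remaining = 0.8890 − 0.7070 = 0.1820 mol

0.182 mol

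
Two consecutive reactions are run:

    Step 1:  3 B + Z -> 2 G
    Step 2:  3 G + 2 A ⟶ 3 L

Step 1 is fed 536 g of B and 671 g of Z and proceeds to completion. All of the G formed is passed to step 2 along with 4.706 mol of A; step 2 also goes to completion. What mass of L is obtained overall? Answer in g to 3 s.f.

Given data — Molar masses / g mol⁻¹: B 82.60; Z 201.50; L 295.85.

Step 1:
n(B) = 536.0 / 82.60 = 6.489 mol
n(Z) = 671.0 / 201.50 = 3.330 mol
n/ν → B: 2.163, Z: 3.330; B is limiting.
n(G) produced = (2/3) × 6.489 = 4.326 mol
Step 2:
n(G) available = 4.326 mol
n(A) = 4.706 mol
n/ν → G: 1.442, A: 2.353; G is limiting.
n(L) = (3/3) × 4.326 = 4.326 mol
mass = 4.326 × 295.85 = 1280 g

1280 g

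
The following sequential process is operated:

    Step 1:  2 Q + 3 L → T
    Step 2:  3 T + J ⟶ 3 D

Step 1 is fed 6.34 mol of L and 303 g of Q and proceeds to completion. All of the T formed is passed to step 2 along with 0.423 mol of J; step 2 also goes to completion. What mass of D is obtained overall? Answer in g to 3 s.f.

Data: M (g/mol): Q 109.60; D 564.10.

Step 1:
n(L) = 6.340 mol
n(Q) = 303.0 / 109.60 = 2.765 mol
n/ν for L = 6.340/3 = 2.113
n/ν for Q = 2.765/2 = 1.383
Smallest n/ν is Q → limiting reagent.
n(T) produced = (1/2) × 2.765 = 1.383 mol
Step 2:
n(T) available = 1.383 mol
n(J) = 0.4230 mol
n/ν for T = 1.383/3 = 0.4610
n/ν for J = 0.4230/1 = 0.4230
Smallest n/ν is J → limiting reagent.
n(D) = (3/1) × 0.4230 = 1.269 mol
mass = 1.269 × 564.10 = 715.8 g

716 g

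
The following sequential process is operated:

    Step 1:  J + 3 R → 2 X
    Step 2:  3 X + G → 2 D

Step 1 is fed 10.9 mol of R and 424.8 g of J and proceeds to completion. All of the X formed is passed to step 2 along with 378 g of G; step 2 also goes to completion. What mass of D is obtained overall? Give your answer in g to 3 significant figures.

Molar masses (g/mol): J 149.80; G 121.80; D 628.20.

2380 g

Step 1:
n(R) = 10.90 mol
n(J) = 424.8 / 149.80 = 2.836 mol
n/ν for R = 10.90/3 = 3.633
n/ν for J = 2.836/1 = 2.836
Smallest n/ν is J → limiting reagent.
n(X) produced = (2/1) × 2.836 = 5.672 mol
Step 2:
n(X) available = 5.672 mol
n(G) = 378.0 / 121.80 = 3.103 mol
n/ν for X = 5.672/3 = 1.891
n/ν for G = 3.103/1 = 3.103
Smallest n/ν is X → limiting reagent.
n(D) = (2/3) × 5.672 = 3.781 mol
mass = 3.781 × 628.20 = 2375 g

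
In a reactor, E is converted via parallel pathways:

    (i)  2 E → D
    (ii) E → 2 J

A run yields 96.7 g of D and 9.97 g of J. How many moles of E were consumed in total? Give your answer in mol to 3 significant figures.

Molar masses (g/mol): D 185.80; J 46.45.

n(D) = 96.7 / 185.80 = 0.5205 mol
n(J) = 9.97 / 46.45 = 0.2146 mol
n(E) via (i) = (2/1)×0.5205 = 1.041 mol
n(E) via (ii) = (1/2)×0.2146 = 0.1073 mol
total n(E) = 1.041 + 0.1073 = 1.148 mol

1.15 mol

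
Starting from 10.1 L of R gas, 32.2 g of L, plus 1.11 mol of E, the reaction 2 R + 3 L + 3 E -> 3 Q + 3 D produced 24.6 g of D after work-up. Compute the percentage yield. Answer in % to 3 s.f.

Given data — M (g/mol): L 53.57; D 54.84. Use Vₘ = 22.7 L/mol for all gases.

n(R) = 10.10 / 22.7 = 0.4449 mol
n(L) = 32.20 / 53.57 = 0.6011 mol
n(E) = 1.110 mol
n/ν for R = 0.4449/2 = 0.2225
n/ν for L = 0.6011/3 = 0.2004
n/ν for E = 1.110/3 = 0.3700
Smallest n/ν is L → limiting reagent.
theoretical n(D) = (3/3) × 0.6011 = 0.6011 mol → 32.96 g
% yield = 24.6 / 32.96 × 100 = 74.64 %

74.6 %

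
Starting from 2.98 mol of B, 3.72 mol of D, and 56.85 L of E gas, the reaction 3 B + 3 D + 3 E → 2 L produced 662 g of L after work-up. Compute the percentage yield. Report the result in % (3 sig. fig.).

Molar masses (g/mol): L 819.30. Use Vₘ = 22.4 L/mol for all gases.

n(B) = 2.980 mol
n(D) = 3.720 mol
n(E) = 56.85 / 22.4 = 2.538 mol
n/ν for B = 2.980/3 = 0.9933
n/ν for D = 3.720/3 = 1.240
n/ν for E = 2.538/3 = 0.8460
Smallest n/ν is E → limiting reagent.
theoretical n(L) = (2/3) × 2.538 = 1.692 mol → 1386 g
% yield = 662 / 1386 × 100 = 47.76 %

47.8 %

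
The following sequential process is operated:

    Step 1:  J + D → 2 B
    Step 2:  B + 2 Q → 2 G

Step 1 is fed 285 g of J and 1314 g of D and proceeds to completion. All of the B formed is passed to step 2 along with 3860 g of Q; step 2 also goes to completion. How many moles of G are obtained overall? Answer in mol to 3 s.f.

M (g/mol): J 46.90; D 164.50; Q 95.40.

24.3 mol

Step 1:
n(J) = 285.0 / 46.90 = 6.077 mol
n(D) = 1314 / 164.50 = 7.988 mol
n/ν for J = 6.077/1 = 6.077
n/ν for D = 7.988/1 = 7.988
Smallest n/ν is J → limiting reagent.
n(B) produced = (2/1) × 6.077 = 12.15 mol
Step 2:
n(B) available = 12.15 mol
n(Q) = 3860 / 95.40 = 40.46 mol
n/ν for B = 12.15/1 = 12.15
n/ν for Q = 40.46/2 = 20.23
Smallest n/ν is B → limiting reagent.
n(G) = (2/1) × 12.15 = 24.30 mol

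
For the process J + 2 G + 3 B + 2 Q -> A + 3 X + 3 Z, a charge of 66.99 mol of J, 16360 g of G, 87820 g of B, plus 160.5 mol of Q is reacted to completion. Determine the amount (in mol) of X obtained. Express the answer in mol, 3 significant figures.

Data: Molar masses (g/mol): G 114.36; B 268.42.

201 mol

n(J) = 66.99 mol
n(G) = 16360 / 114.36 = 143.1 mol
n(B) = 87820 / 268.42 = 327.2 mol
n(Q) = 160.5 mol
n/ν for J = 66.99/1 = 66.99
n/ν for G = 143.1/2 = 71.55
n/ν for B = 327.2/3 = 109.1
n/ν for Q = 160.5/2 = 80.25
Smallest n/ν is J → limiting reagent.
n(X) = (3/1) × 66.99 = 201.0 mol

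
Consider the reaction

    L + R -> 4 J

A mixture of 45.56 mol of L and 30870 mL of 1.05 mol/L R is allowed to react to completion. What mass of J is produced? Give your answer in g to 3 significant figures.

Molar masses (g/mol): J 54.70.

7090 g

n(L) = 45.56 mol
n(R) = 1.05 × 30870/1000 = 32.41 mol
n/ν for L = 45.56/1 = 45.56
n/ν for R = 32.41/1 = 32.41
Smallest n/ν is R → limiting reagent.
n(J) = (4/1) × 32.41 = 129.6 mol
mass = 129.6 × 54.70 = 7089 g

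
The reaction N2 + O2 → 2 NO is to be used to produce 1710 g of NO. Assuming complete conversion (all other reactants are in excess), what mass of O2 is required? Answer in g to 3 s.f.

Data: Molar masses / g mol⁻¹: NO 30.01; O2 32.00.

n(NO) = 1710 / 30.01 = 56.98 mol
n(O2) = (1/2) × 56.98 = 28.49 mol
mass = 28.49 × 32.00 = 911.7 g

912 g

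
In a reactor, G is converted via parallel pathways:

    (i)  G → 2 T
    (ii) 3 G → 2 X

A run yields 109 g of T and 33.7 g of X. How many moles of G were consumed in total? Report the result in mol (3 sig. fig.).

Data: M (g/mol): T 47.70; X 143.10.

1.50 mol

n(T) = 109 / 47.70 = 2.285 mol
n(X) = 33.7 / 143.10 = 0.2355 mol
n(G) via (i) = (1/2)×2.285 = 1.143 mol
n(G) via (ii) = (3/2)×0.2355 = 0.3533 mol
total n(G) = 1.143 + 0.3533 = 1.496 mol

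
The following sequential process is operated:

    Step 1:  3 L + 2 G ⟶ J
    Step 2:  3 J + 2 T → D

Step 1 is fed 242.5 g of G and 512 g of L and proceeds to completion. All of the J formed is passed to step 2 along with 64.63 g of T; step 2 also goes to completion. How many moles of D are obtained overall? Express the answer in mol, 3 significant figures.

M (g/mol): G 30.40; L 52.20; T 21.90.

1.09 mol

Step 1:
n(G) = 242.5 / 30.40 = 7.977 mol
n(L) = 512.0 / 52.20 = 9.808 mol
n/ν for G = 7.977/2 = 3.989
n/ν for L = 9.808/3 = 3.269
Smallest n/ν is L → limiting reagent.
n(J) produced = (1/3) × 9.808 = 3.269 mol
Step 2:
n(J) available = 3.269 mol
n(T) = 64.63 / 21.90 = 2.951 mol
n/ν for J = 3.269/3 = 1.090
n/ν for T = 2.951/2 = 1.476
Smallest n/ν is J → limiting reagent.
n(D) = (1/3) × 3.269 = 1.090 mol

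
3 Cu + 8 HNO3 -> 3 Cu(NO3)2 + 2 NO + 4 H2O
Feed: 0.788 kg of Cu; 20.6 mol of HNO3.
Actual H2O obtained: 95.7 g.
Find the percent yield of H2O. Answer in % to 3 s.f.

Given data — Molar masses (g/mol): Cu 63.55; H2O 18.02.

n(Cu) = 0.7880×1000 / 63.55 = 12.40 mol
n(HNO3) = 20.60 mol
n/ν → Cu: 4.133, HNO3: 2.575; HNO3 is limiting.
theoretical n(H2O) = (4/8) × 20.60 = 10.30 mol → 185.6 g
% yield = 95.7 / 185.6 × 100 = 51.56 %

51.6 %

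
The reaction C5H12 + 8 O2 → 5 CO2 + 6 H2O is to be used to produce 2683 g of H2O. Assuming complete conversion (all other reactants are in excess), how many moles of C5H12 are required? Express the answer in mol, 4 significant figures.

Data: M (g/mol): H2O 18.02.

24.82 mol

n(H2O) = 2683 / 18.02 = 148.9 mol
n(C5H12) = (1/6) × 148.9 = 24.82 mol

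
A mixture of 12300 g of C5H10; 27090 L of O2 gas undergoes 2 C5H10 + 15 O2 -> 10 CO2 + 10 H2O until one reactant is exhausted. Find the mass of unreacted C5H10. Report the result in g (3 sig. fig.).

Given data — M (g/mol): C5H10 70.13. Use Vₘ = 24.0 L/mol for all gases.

1750 g

n(C5H10) = 12300 / 70.13 = 175.4 mol
n(O2) = 27090 / 24.0 = 1129 mol
n/ν for C5H10 = 175.4/2 = 87.70
n/ν for O2 = 1129/15 = 75.27
Smallest n/ν is O2 → limiting reagent.
C5H10 consumed = (2/15) × 1129 = 150.5 mol
C5H10 remaining = 175.4 − 150.5 = 24.90 mol
mass = 24.90 × 70.13 = 1746 g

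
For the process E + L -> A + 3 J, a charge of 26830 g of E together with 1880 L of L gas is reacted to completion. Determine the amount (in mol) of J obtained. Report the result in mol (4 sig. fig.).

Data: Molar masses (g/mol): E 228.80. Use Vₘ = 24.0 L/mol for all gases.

n(E) = 26830 / 228.80 = 117.3 mol
n(L) = 1880 / 24.0 = 78.33 mol
n/ν for E = 117.3/1 = 117.3
n/ν for L = 78.33/1 = 78.33
Smallest n/ν is L → limiting reagent.
n(J) = (3/1) × 78.33 = 235.0 mol

235.0 mol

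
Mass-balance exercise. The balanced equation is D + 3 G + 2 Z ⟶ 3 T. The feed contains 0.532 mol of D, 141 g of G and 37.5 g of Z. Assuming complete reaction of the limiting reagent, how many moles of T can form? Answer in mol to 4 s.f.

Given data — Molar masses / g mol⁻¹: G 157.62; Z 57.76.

n(D) = 0.5320 mol
n(G) = 141.0 / 157.62 = 0.8946 mol
n(Z) = 37.50 / 57.76 = 0.6492 mol
n/ν for D = 0.5320/1 = 0.5320
n/ν for G = 0.8946/3 = 0.2982
n/ν for Z = 0.6492/2 = 0.3246
Smallest n/ν is G → limiting reagent.
n(T) = (3/3) × 0.8946 = 0.8946 mol

0.8946 mol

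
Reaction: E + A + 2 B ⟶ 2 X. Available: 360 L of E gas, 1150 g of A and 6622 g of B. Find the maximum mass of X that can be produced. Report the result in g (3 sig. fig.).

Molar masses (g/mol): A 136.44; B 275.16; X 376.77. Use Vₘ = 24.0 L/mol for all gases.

n(E) = 360.0 / 24.0 = 15.00 mol
n(A) = 1150 / 136.44 = 8.429 mol
n(B) = 6622 / 275.16 = 24.07 mol
n/ν for E = 15.00/1 = 15.00
n/ν for A = 8.429/1 = 8.429
n/ν for B = 24.07/2 = 12.04
Smallest n/ν is A → limiting reagent.
n(X) = (2/1) × 8.429 = 16.86 mol
mass = 16.86 × 376.77 = 6352 g

6350 g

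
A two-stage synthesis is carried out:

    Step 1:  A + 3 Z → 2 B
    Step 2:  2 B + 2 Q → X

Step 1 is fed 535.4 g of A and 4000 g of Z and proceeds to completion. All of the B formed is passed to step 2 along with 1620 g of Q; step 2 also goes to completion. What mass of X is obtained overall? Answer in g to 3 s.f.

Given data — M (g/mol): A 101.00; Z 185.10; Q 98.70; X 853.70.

4530 g

Step 1:
n(A) = 535.4 / 101.00 = 5.301 mol
n(Z) = 4000 / 185.10 = 21.61 mol
n/ν for A = 5.301/1 = 5.301
n/ν for Z = 21.61/3 = 7.203
Smallest n/ν is A → limiting reagent.
n(B) produced = (2/1) × 5.301 = 10.60 mol
Step 2:
n(B) available = 10.60 mol
n(Q) = 1620 / 98.70 = 16.41 mol
n/ν for B = 10.60/2 = 5.300
n/ν for Q = 16.41/2 = 8.205
Smallest n/ν is B → limiting reagent.
n(X) = (1/2) × 10.60 = 5.300 mol
mass = 5.300 × 853.70 = 4525 g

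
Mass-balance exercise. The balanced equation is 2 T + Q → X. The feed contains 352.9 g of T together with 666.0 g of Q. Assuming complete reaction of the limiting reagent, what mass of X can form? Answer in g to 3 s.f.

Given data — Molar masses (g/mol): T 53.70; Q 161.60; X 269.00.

884 g

n(T) = 352.9 / 53.70 = 6.572 mol
n(Q) = 666.0 / 161.60 = 4.121 mol
n/ν for T = 6.572/2 = 3.286
n/ν for Q = 4.121/1 = 4.121
Smallest n/ν is T → limiting reagent.
n(X) = (1/2) × 6.572 = 3.286 mol
mass = 3.286 × 269.00 = 883.9 g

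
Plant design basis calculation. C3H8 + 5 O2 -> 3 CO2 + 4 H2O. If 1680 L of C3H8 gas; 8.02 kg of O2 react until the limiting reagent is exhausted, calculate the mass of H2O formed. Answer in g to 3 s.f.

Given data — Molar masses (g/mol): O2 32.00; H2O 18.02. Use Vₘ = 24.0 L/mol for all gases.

3610 g

n(C3H8) = 1680 / 24.0 = 70.00 mol
n(O2) = 8.020×1000 / 32.00 = 250.6 mol
n/ν for C3H8 = 70.00/1 = 70.00
n/ν for O2 = 250.6/5 = 50.12
Smallest n/ν is O2 → limiting reagent.
n(H2O) = (4/5) × 250.6 = 200.5 mol
mass = 200.5 × 18.02 = 3613 g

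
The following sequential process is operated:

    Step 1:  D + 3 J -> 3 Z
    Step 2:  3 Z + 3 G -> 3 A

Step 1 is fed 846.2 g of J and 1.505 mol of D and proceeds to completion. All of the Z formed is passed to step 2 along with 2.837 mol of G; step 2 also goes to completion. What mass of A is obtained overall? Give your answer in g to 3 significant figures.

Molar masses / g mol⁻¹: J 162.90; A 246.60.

700 g

Step 1:
n(J) = 846.2 / 162.90 = 5.195 mol
n(D) = 1.505 mol
n/ν for J = 5.195/3 = 1.732
n/ν for D = 1.505/1 = 1.505
Smallest n/ν is D → limiting reagent.
n(Z) produced = (3/1) × 1.505 = 4.515 mol
Step 2:
n(Z) available = 4.515 mol
n(G) = 2.837 mol
n/ν for Z = 4.515/3 = 1.505
n/ν for G = 2.837/3 = 0.9457
Smallest n/ν is G → limiting reagent.
n(A) = (3/3) × 2.837 = 2.837 mol
mass = 2.837 × 246.60 = 699.6 g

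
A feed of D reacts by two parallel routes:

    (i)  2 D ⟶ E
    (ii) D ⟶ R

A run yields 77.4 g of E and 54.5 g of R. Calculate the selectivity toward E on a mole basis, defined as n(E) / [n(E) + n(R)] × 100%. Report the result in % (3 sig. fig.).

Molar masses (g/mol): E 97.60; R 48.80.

41.5 %

n(E) = 77.4 / 97.60 = 0.7930 mol
n(R) = 54.5 / 48.80 = 1.117 mol
selectivity = 0.7930/(0.7930+1.117) × 100 = 41.52 %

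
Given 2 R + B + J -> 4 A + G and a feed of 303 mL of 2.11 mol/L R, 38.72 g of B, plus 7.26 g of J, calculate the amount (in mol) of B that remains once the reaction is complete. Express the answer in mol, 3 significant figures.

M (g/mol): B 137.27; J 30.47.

0.0438 mol

n(R) = 2.11 × 303.0/1000 = 0.6393 mol
n(B) = 38.72 / 137.27 = 0.2821 mol
n(J) = 7.260 / 30.47 = 0.2383 mol
n/ν → R: 0.3197, B: 0.2821, J: 0.2383; J is limiting.
B consumed = (1/1) × 0.2383 = 0.2383 mol
B remaining = 0.2821 − 0.2383 = 0.04380 mol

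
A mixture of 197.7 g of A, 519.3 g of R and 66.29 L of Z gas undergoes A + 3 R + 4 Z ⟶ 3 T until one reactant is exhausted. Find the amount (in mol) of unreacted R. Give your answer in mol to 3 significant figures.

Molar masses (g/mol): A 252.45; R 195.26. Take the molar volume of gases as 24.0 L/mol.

0.588 mol

n(A) = 197.7 / 252.45 = 0.7831 mol
n(R) = 519.3 / 195.26 = 2.660 mol
n(Z) = 66.29 / 24.0 = 2.762 mol
n/ν for A = 0.7831/1 = 0.7831
n/ν for R = 2.660/3 = 0.8867
n/ν for Z = 2.762/4 = 0.6905
Smallest n/ν is Z → limiting reagent.
R consumed = (3/4) × 2.762 = 2.072 mol
R remaining = 2.660 − 2.072 = 0.5880 mol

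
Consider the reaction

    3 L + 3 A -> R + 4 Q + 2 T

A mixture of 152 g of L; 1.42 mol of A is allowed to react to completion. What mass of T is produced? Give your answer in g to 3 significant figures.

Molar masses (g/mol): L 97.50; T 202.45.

n(L) = 152.0 / 97.50 = 1.559 mol
n(A) = 1.420 mol
n/ν for L = 1.559/3 = 0.5197
n/ν for A = 1.420/3 = 0.4733
Smallest n/ν is A → limiting reagent.
n(T) = (2/3) × 1.420 = 0.9467 mol
mass = 0.9467 × 202.45 = 191.7 g

192 g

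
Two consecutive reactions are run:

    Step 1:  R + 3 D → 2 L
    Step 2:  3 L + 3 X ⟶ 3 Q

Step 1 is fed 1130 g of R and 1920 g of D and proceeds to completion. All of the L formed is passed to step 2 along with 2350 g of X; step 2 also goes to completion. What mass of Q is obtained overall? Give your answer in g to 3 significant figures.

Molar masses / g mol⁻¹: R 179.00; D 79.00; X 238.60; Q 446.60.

Step 1:
n(R) = 1130 / 179.00 = 6.313 mol
n(D) = 1920 / 79.00 = 24.30 mol
n/ν for R = 6.313/1 = 6.313
n/ν for D = 24.30/3 = 8.100
Smallest n/ν is R → limiting reagent.
n(L) produced = (2/1) × 6.313 = 12.63 mol
Step 2:
n(L) available = 12.63 mol
n(X) = 2350 / 238.60 = 9.849 mol
n/ν for L = 12.63/3 = 4.210
n/ν for X = 9.849/3 = 3.283
Smallest n/ν is X → limiting reagent.
n(Q) = (3/3) × 9.849 = 9.849 mol
mass = 9.849 × 446.60 = 4399 g

4400 g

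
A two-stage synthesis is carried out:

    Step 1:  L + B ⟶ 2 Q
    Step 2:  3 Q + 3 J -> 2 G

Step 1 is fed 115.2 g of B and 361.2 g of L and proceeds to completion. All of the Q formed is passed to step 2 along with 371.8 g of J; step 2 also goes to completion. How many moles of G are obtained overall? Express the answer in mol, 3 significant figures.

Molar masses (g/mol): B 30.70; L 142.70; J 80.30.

3.09 mol

Step 1:
n(B) = 115.2 / 30.70 = 3.752 mol
n(L) = 361.2 / 142.70 = 2.531 mol
n/ν for B = 3.752/1 = 3.752
n/ν for L = 2.531/1 = 2.531
Smallest n/ν is L → limiting reagent.
n(Q) produced = (2/1) × 2.531 = 5.062 mol
Step 2:
n(Q) available = 5.062 mol
n(J) = 371.8 / 80.30 = 4.630 mol
n/ν for Q = 5.062/3 = 1.687
n/ν for J = 4.630/3 = 1.543
Smallest n/ν is J → limiting reagent.
n(G) = (2/3) × 4.630 = 3.087 mol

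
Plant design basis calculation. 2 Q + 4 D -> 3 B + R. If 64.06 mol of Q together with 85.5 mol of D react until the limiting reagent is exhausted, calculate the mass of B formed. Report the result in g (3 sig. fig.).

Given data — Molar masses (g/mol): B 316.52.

20300 g

n(Q) = 64.06 mol
n(D) = 85.50 mol
n/ν → Q: 32.03, D: 21.38; D is limiting.
n(B) = (3/4) × 85.50 = 64.13 mol
mass = 64.13 × 316.52 = 20300 g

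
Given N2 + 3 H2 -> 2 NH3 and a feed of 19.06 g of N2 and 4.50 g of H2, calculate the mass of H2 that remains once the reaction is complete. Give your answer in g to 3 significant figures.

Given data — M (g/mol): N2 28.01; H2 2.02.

0.376 g

n(N2) = 19.06 / 28.01 = 0.6805 mol
n(H2) = 4.500 / 2.02 = 2.228 mol
n/ν for N2 = 0.6805/1 = 0.6805
n/ν for H2 = 2.228/3 = 0.7427
Smallest n/ν is N2 → limiting reagent.
H2 consumed = (3/1) × 0.6805 = 2.042 mol
H2 remaining = 2.228 − 2.042 = 0.1860 mol
mass = 0.1860 × 2.02 = 0.3757 g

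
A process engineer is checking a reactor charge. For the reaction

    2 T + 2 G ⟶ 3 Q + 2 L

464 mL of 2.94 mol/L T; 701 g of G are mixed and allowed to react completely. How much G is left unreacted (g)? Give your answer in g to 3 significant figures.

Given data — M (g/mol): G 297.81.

n(T) = 2.94 × 464.0/1000 = 1.364 mol
n(G) = 701.0 / 297.81 = 2.354 mol
n/ν for T = 1.364/2 = 0.6820
n/ν for G = 2.354/2 = 1.177
Smallest n/ν is T → limiting reagent.
G consumed = (2/2) × 1.364 = 1.364 mol
G remaining = 2.354 − 1.364 = 0.9900 mol
mass = 0.9900 × 297.81 = 294.8 g

295 g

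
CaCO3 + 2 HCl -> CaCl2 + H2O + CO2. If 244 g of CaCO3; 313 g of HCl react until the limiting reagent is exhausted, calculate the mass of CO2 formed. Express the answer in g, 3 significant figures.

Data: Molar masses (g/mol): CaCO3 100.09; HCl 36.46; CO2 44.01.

n(CaCO3) = 244.0 / 100.09 = 2.438 mol
n(HCl) = 313.0 / 36.46 = 8.585 mol
n/ν → CaCO3: 2.438, HCl: 4.293; CaCO3 is limiting.
n(CO2) = (1/1) × 2.438 = 2.438 mol
mass = 2.438 × 44.01 = 107.3 g

107 g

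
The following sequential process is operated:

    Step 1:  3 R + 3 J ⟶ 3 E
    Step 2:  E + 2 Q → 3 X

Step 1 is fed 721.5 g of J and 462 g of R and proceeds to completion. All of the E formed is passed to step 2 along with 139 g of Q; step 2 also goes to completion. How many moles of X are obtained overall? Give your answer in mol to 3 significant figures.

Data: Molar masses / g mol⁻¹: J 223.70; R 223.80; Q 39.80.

5.24 mol

Step 1:
n(J) = 721.5 / 223.70 = 3.225 mol
n(R) = 462.0 / 223.80 = 2.064 mol
n/ν → J: 1.075, R: 0.6880; R is limiting.
n(E) produced = (3/3) × 2.064 = 2.064 mol
Step 2:
n(E) available = 2.064 mol
n(Q) = 139.0 / 39.80 = 3.492 mol
n/ν → E: 2.064, Q: 1.746; Q is limiting.
n(X) = (3/2) × 3.492 = 5.238 mol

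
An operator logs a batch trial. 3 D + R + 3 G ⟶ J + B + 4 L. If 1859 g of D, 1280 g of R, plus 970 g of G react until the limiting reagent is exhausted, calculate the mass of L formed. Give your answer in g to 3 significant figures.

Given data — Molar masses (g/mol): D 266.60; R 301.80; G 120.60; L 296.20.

2750 g

n(D) = 1859 / 266.60 = 6.973 mol
n(R) = 1280 / 301.80 = 4.241 mol
n(G) = 970.0 / 120.60 = 8.043 mol
n/ν for D = 6.973/3 = 2.324
n/ν for R = 4.241/1 = 4.241
n/ν for G = 8.043/3 = 2.681
Smallest n/ν is D → limiting reagent.
n(L) = (4/3) × 6.973 = 9.297 mol
mass = 9.297 × 296.20 = 2754 g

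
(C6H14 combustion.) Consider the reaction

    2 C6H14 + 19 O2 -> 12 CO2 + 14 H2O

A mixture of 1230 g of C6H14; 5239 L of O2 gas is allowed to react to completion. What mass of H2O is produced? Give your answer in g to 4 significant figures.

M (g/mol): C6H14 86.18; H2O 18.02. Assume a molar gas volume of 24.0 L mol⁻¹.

1800 g

n(C6H14) = 1230 / 86.18 = 14.27 mol
n(O2) = 5239 / 24.0 = 218.3 mol
n/ν → C6H14: 7.135, O2: 11.49; C6H14 is limiting.
n(H2O) = (14/2) × 14.27 = 99.89 mol
mass = 99.89 × 18.02 = 1800 g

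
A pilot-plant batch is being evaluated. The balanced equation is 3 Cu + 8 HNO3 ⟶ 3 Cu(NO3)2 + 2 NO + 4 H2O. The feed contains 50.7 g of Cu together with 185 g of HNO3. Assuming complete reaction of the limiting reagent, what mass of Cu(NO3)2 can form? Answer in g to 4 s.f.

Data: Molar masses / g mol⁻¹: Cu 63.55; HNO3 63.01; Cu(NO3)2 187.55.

n(Cu) = 50.70 / 63.55 = 0.7978 mol
n(HNO3) = 185.0 / 63.01 = 2.936 mol
n/ν for Cu = 0.7978/3 = 0.2659
n/ν for HNO3 = 2.936/8 = 0.3670
Smallest n/ν is Cu → limiting reagent.
n(Cu(NO3)2) = (3/3) × 0.7978 = 0.7978 mol
mass = 0.7978 × 187.55 = 149.6 g

149.6 g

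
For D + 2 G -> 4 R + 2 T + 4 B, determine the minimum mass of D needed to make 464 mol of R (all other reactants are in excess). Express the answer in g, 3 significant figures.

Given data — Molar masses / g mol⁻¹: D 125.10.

n(R) = 464.0 mol
n(D) = (1/4) × 464.0 = 116.0 mol
mass = 116.0 × 125.10 = 14510 g

14500 g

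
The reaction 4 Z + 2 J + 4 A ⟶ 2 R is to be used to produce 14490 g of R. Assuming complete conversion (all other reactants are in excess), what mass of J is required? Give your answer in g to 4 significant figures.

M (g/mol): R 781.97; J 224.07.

n(R) = 14490 / 781.97 = 18.53 mol
n(J) = (2/2) × 18.53 = 18.53 mol
mass = 18.53 × 224.07 = 4152 g

4152 g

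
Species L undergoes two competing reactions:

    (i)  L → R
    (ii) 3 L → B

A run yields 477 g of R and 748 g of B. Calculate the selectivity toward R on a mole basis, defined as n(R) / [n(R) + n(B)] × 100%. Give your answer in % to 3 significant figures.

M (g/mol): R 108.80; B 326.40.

65.7 %

n(R) = 477 / 108.80 = 4.384 mol
n(B) = 748 / 326.40 = 2.292 mol
selectivity = 4.384/(4.384+2.292) × 100 = 65.67 %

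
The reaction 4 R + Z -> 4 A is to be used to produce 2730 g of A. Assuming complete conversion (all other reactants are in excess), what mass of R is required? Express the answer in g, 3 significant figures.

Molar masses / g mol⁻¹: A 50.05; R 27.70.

n(A) = 2730 / 50.05 = 54.55 mol
n(R) = (4/4) × 54.55 = 54.55 mol
mass = 54.55 × 27.70 = 1511 g

1510 g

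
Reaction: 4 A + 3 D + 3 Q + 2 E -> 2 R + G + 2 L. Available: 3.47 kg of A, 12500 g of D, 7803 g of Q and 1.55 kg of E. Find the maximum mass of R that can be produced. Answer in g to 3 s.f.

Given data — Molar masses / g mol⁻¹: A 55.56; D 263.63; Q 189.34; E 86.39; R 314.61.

n(A) = 3.470×1000 / 55.56 = 62.46 mol
n(D) = 12500 / 263.63 = 47.41 mol
n(Q) = 7803 / 189.34 = 41.21 mol
n(E) = 1.550×1000 / 86.39 = 17.94 mol
n/ν → A: 15.62, D: 15.80, Q: 13.74, E: 8.970; E is limiting.
n(R) = (2/2) × 17.94 = 17.94 mol
mass = 17.94 × 314.61 = 5644 g

5640 g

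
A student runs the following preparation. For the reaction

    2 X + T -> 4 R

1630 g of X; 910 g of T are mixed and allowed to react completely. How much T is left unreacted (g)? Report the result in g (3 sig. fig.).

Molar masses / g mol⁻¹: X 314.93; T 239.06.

n(X) = 1630 / 314.93 = 5.176 mol
n(T) = 910.0 / 239.06 = 3.807 mol
n/ν → X: 2.588, T: 3.807; X is limiting.
T consumed = (1/2) × 5.176 = 2.588 mol
T remaining = 3.807 − 2.588 = 1.219 mol
mass = 1.219 × 239.06 = 291.4 g

291 g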